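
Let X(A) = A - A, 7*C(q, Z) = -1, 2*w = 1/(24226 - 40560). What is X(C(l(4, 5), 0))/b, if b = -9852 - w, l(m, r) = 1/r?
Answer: 0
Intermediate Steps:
w = -1/32668 (w = 1/(2*(24226 - 40560)) = (½)/(-16334) = (½)*(-1/16334) = -1/32668 ≈ -3.0611e-5)
C(q, Z) = -⅐ (C(q, Z) = (⅐)*(-1) = -⅐)
b = -321845135/32668 (b = -9852 - 1*(-1/32668) = -9852 + 1/32668 = -321845135/32668 ≈ -9852.0)
X(A) = 0
X(C(l(4, 5), 0))/b = 0/(-321845135/32668) = 0*(-32668/321845135) = 0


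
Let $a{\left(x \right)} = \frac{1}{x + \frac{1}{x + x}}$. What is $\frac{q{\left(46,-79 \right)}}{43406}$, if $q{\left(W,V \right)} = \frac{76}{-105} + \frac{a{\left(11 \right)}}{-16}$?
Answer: $- \frac{49633}{2953344240} \approx -1.6806 \cdot 10^{-5}$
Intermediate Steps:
$a{\left(x \right)} = \frac{1}{x + \frac{1}{2 x}}$
$q{\left(W,V \right)} = - \frac{49633}{68040}$ ($q{\left(W,V \right)} = \frac{76}{-105} + \frac{2 \cdot 11 \frac{1}{1 + 2 \cdot 11^{2}}}{-16} = 76 \left(- \frac{1}{105}\right) + 2 \cdot 11 \frac{1}{1 + 2 \cdot 121} \left(- \frac{1}{16}\right) = - \frac{76}{105} + 2 \cdot 11 \frac{1}{1 + 242} \left(- \frac{1}{16}\right) = - \frac{76}{105} + 2 \cdot 11 \cdot \frac{1}{243} \left(- \frac{1}{16}\right) = - \frac{76}{105} + \frac{22}{243} \left(- \frac{1}{16}\right) = - \frac{76}{105} - \frac{11}{1944} = - \frac{49633}{68040}$)
$\frac{q{\left(46,-79 \right)}}{43406} = - \frac{49633}{68040 \cdot 43406} = \left(- \frac{49633}{68040}\right) \frac{1}{43406} = - \frac{49633}{2953344240}$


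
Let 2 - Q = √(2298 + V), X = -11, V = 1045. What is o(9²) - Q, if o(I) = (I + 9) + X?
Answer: 77 + √3343 ≈ 134.82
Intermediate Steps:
o(I) = -2 + I (o(I) = (I + 9) - 11 = (9 + I) - 11 = -2 + I)
Q = 2 - √3343 (Q = 2 - √(2298 + 1045) = 2 - √3343 ≈ -55.819)
o(9²) - Q = (-2 + 9²) - (2 - √3343) = (-2 + 81) + (-2 + √3343) = 79 + (-2 + √3343) = 77 + √3343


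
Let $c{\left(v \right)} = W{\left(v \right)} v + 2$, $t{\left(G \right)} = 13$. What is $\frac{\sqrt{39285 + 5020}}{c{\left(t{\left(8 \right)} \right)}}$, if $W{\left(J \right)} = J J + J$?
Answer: $\frac{\sqrt{44305}}{2368} \approx 0.088888$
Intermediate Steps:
$W{\left(J \right)} = J + J^{2}$ ($W{\left(J \right)} = J^{2} + J = J + J^{2}$)
$c{\left(v \right)} = 2 + v^{2} \left(1 + v\right)$ ($c{\left(v \right)} = v \left(1 + v\right) v + 2 = v^{2} \left(1 + v\right) + 2 = 2 + v^{2} \left(1 + v\right)$)
$\frac{\sqrt{39285 + 5020}}{c{\left(t{\left(8 \right)} \right)}} = \frac{\sqrt{39285 + 5020}}{2 + 13^{2} \left(1 + 13\right)} = \frac{\sqrt{44305}}{2 + 169 \cdot 14} = \frac{\sqrt{44305}}{2 + 2366} = \frac{\sqrt{44305}}{2368}$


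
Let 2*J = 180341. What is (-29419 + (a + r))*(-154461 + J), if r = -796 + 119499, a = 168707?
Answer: -33172740771/2 ≈ -1.6586e+10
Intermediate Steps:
J = 180341/2 (J = (½)*180341 = 180341/2 ≈ 90171.)
r = 118703
(-29419 + (a + r))*(-154461 + J) = (-29419 + (168707 + 118703))*(-154461 + 180341/2) = (-29419 + 287410)*(-128581/2) = 257991*(-128581/2) = -33172740771/2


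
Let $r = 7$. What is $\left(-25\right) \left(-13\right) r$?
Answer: $2275$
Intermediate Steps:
$\left(-25\right) \left(-13\right) r = \left(-25\right) \left(-13\right) 7 = 325 \cdot 7 = 2275$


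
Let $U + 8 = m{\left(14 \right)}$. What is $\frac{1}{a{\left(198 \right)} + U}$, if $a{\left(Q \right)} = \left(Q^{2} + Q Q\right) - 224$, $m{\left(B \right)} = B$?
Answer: $\frac{1}{78190} \approx 1.2789 \cdot 10^{-5}$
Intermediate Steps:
$U = 6$ ($U = -8 + 14 = 6$)
$a{\left(Q \right)} = -224 + 2 Q^{2}$ ($a{\left(Q \right)} = \left(Q^{2} + Q^{2}\right) - 224 = 2 Q^{2} - 224 = -224 + 2 Q^{2}$)
$\frac{1}{a{\left(198 \right)} + U} = \frac{1}{\left(-224 + 2 \cdot 198^{2}\right) + 6} = \frac{1}{\left(-224 + 2 \cdot 39204\right) + 6} = \frac{1}{\left(-224 + 78408\right) + 6} = \frac{1}{78184 + 6} = \frac{1}{78190}$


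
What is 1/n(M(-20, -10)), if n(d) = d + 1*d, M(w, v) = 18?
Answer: 1/36 ≈ 0.027778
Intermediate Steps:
n(d) = 2*d (n(d) = d + d = 2*d)
1/n(M(-20, -10)) = 1/(2*18) = 1/36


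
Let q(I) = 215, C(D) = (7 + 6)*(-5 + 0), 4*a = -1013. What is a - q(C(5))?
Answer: -1873/4 ≈ -468.25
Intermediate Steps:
a = -1013/4 (a = (1/4)*(-1013) = -1013/4 ≈ -253.25)
C(D) = -65 (C(D) = 13*(-5) = -65)
a - q(C(5)) = -1013/4 - 1*215 = -1013/4 - 215 = -1873/4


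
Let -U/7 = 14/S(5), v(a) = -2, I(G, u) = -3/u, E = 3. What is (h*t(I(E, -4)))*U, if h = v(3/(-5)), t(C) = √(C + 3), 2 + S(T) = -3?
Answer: -98*√15/5 ≈ -75.911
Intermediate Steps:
S(T) = -5 (S(T) = -2 - 3 = -5)
t(C) = √(3 + C)
h = -2
U = 98/5 (U = -98/(-5) = -98*(-1)/5 = -7*(-14/5) = 98/5 ≈ 19.600)
(h*t(I(E, -4)))*U = -2*√(3 - 3/(-4))*(98/5) = -2*√(3 - 3*(-¼))*(98/5) = -2*√(3 + ¾)*(98/5) = -√15*(98/5) = -98*√15/5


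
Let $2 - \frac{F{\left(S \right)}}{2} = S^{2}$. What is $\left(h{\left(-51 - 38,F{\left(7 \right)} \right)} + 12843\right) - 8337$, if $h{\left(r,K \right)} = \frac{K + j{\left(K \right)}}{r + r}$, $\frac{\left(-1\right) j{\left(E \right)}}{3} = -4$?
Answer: $\frac{401075}{89} \approx 4506.5$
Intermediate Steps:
$j{\left(E \right)} = 12$ ($j{\left(E \right)} = \left(-3\right) \left(-4\right) = 12$)
$F{\left(S \right)} = 4 - 2 S^{2}$
$h{\left(r,K \right)} = \frac{12 + K}{2 r}$ ($h{\left(r,K \right)} = \frac{K + 12}{r + r} = \frac{12 + K}{2 r}$)
$\left(h{\left(-51 - 38,F{\left(7 \right)} \right)} + 12843\right) - 8337 = \left(\frac{12 + \left(4 - 2 \cdot 7^{2}\right)}{2 \left(-51 - 38\right)} + 12843\right) - 8337 = \left(\frac{12 + \left(4 - 98\right)}{2 \left(-51 - 38\right)} + 12843\right) - 8337 = \left(\frac{12 + \left(4 - 98\right)}{2 \left(-89\right)} + 12843\right) - 8337 = \left(\frac{1}{2} \left(- \frac{1}{89}\right) \left(12 - 94\right) + 12843\right) - 8337 = \left(\frac{1}{2} \left(- \frac{1}{89}\right) \left(-82\right) + 12843\right) - 8337 = \left(\frac{41}{89} + 12843\right) - 8337 = \frac{1143068}{89} - 8337 = \frac{401075}{89}$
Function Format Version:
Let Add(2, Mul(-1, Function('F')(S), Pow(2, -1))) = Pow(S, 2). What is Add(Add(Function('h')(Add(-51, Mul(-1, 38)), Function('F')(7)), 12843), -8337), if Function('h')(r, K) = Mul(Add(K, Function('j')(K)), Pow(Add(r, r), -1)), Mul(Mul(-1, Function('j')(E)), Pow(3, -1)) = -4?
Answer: Rational(401075, 89) ≈ 4506.5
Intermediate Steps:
Function('j')(E) = 12 (Function('j')(E) = Mul(-3, -4) = 12)
Function('F')(S) = Add(4, Mul(-2, Pow(S, 2)))
Function('h')(r, K) = Mul(Rational(1, 2), Pow(r, -1), Add(12, K)) (Function('h')(r, K) = Mul(Add(K, 12), Pow(Add(r, r), -1)) = Mul(Add(12, K), Pow(Mul(2, r), -1)) = Mul(Add(12, K), Mul(Rational(1, 2), Pow(r, -1))) = Mul(Rational(1, 2), Pow(r, -1), Add(12, K)))
Add(Add(Function('h')(Add(-51, Mul(-1, 38)), Function('F')(7)), 12843), -8337) = Add(Add(Mul(Rational(1, 2), Pow(Add(-51, Mul(-1, 38)), -1), Add(12, Add(4, Mul(-2, Pow(7, 2))))), 12843), -8337) = Add(Add(Mul(Rational(1, 2), Pow(Add(-51, -38), -1), Add(12, Add(4, Mul(-2, 49)))), 12843), -8337) = Add(Add(Mul(Rational(1, 2), Pow(-89, -1), Add(12, Add(4, -98))), 12843), -8337) = Add(Add(Mul(Rational(1, 2), Rational(-1, 89), Add(12, -94)), 12843), -8337) = Add(Add(Mul(Rational(1, 2), Rational(-1, 89), -82), 12843), -8337) = Add(Add(Rational(41, 89), 12843), -8337) = Add(Rational(1143068, 89), -8337) = Rational(401075, 89)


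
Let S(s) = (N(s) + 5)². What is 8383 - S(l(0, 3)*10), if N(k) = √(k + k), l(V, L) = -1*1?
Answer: 8378 - 20*I*√5 ≈ 8378.0 - 44.721*I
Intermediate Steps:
l(V, L) = -1
N(k) = √2*√k (N(k) = √(2*k) = √2*√k)
S(s) = (5 + √2*√s)² (S(s) = (√2*√s + 5)² = (5 + √2*√s)²)
8383 - S(l(0, 3)*10) = 8383 - (5 + √2*√(-1*10))² = 8383 - (5 + √2*√(-10))² = 8383 - (5 + √2*(I*√10))² = 8383 - (5 + 2*I*√5)²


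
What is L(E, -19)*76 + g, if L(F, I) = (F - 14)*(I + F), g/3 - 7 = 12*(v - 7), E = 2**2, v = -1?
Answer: 11133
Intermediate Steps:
E = 4
g = -267 (g = 21 + 3*(12*(-1 - 7)) = 21 + 3*(12*(-8)) = 21 + 3*(-96) = 21 - 288 = -267)
L(F, I) = (-14 + F)*(F + I)
L(E, -19)*76 + g = (4**2 - 14*4 - 14*(-19) + 4*(-19))*76 - 267 = (16 - 56 + 266 - 76)*76 - 267 = 150*76 - 267 = 11400 - 267 = 11133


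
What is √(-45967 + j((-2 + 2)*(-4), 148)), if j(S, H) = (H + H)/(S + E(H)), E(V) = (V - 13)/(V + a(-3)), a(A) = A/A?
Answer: 11*I*√763815/45 ≈ 213.64*I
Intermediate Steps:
a(A) = 1
E(V) = (-13 + V)/(1 + V) (E(V) = (V - 13)/(V + 1) = (-13 + V)/(1 + V))
j(S, H) = 2*H/(S + (-13 + H)/(1 + H)) (j(S, H) = (H + H)/(S + (-13 + H)/(1 + H)) = (2*H)/(S + (-13 + H)/(1 + H)) = 2*H/(S + (-13 + H)/(1 + H)))
√(-45967 + j((-2 + 2)*(-4), 148)) = √(-45967 + 2*148*(1 + 148)/(-13 + 148 + ((-2 + 2)*(-4))*(1 + 148))) = √(-45967 + 2*148*149/(-13 + 148 + (0*(-4))*149)) = √(-45967 + 2*148*149/(-13 + 148 + 0*149)) = √(-45967 + 2*148*149/(-13 + 148 + 0)) = √(-45967 + 2*148*149/135) = √(-45967 + 2*148*(1/135)*149) = √(-45967 + 44104/135) = √(-6161441/135) = 11*I*√763815/45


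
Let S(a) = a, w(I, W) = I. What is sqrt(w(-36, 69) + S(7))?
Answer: I*sqrt(29) ≈ 5.3852*I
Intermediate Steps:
sqrt(w(-36, 69) + S(7)) = sqrt(-36 + 7) = sqrt(-29) = I*sqrt(29)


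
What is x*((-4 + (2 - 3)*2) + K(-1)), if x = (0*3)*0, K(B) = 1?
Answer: 0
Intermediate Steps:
x = 0 (x = 0*0 = 0)
x*((-4 + (2 - 3)*2) + K(-1)) = 0*((-4 + (2 - 3)*2) + 1) = 0*((-4 - 1*2) + 1) = 0*((-4 - 2) + 1) = 0*(-6 + 1) = 0*(-5) = 0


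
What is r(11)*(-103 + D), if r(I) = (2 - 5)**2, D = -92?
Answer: -1755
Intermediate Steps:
r(I) = 9 (r(I) = (-3)**2 = 9)
r(11)*(-103 + D) = 9*(-103 - 92) = 9*(-195) = -1755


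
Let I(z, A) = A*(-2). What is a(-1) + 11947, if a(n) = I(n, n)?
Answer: 11949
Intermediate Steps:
I(z, A) = -2*A
a(n) = -2*n
a(-1) + 11947 = -2*(-1) + 11947 = 2 + 11947 = 11949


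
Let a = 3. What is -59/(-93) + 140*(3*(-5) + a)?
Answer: -156181/93 ≈ -1679.4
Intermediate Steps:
-59/(-93) + 140*(3*(-5) + a) = -59/(-93) + 140*(3*(-5) + 3) = -59*(-1/93) + 140*(-15 + 3) = 59/93 + 140*(-12) = 59/93 - 1680 = -156181/93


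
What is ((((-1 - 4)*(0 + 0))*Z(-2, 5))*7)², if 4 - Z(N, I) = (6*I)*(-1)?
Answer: 0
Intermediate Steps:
Z(N, I) = 4 + 6*I (Z(N, I) = 4 - 6*I*(-1) = 4 - (-6)*I = 4 + 6*I)
((((-1 - 4)*(0 + 0))*Z(-2, 5))*7)² = ((((-1 - 4)*(0 + 0))*(4 + 6*5))*7)² = (((-5*0)*(4 + 30))*7)² = ((0*34)*7)² = (0*7)² = 0² = 0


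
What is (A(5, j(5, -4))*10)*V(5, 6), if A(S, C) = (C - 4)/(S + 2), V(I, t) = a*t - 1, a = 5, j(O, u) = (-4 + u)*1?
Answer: -3480/7 ≈ -497.14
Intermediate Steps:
j(O, u) = -4 + u
V(I, t) = -1 + 5*t (V(I, t) = 5*t - 1 = -1 + 5*t)
A(S, C) = (-4 + C)/(2 + S)
(A(5, j(5, -4))*10)*V(5, 6) = (((-4 + (-4 - 4))/(2 + 5))*10)*(-1 + 5*6) = (((-4 - 8)/7)*10)*(-1 + 30) = (((⅐)*(-12))*10)*29 = -12/7*10*29 = -120/7*29 = -3480/7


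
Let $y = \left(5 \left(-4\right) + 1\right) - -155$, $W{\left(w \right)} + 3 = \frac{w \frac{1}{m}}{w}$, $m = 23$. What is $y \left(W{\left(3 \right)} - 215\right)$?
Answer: $- \frac{681768}{23} \approx -29642.0$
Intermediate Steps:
$W{\left(w \right)} = - \frac{68}{23}$ ($W{\left(w \right)} = -3 + \frac{w \frac{1}{23}}{w} = -3 + \frac{\frac{1}{23} w}{w} = -3 + \frac{1}{23} = - \frac{68}{23}$)
$y = 136$ ($y = \left(-20 + 1\right) + 155 = -19 + 155 = 136$)
$y \left(W{\left(3 \right)} - 215\right) = 136 \left(- \frac{68}{23} - 215\right) = 136 \left(- \frac{5013}{23}\right) = - \frac{681768}{23}$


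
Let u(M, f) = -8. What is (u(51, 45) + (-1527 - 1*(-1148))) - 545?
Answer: -932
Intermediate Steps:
(u(51, 45) + (-1527 - 1*(-1148))) - 545 = (-8 + (-1527 - 1*(-1148))) - 545 = (-8 + (-1527 + 1148)) - 545 = (-8 - 379) - 545 = -387 - 545 = -932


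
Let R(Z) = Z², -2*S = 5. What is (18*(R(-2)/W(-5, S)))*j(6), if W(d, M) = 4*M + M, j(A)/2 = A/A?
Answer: -288/25 ≈ -11.520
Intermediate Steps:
S = -5/2 (S = -½*5 = -5/2 ≈ -2.5000)
j(A) = 2 (j(A) = 2*(A/A) = 2*1 = 2)
W(d, M) = 5*M
(18*(R(-2)/W(-5, S)))*j(6) = (18*((-2)²/((5*(-5/2)))))*2 = (18*(4/(-25/2)))*2 = (18*(4*(-2/25)))*2 = (18*(-8/25))*2 = -144/25*2 = -288/25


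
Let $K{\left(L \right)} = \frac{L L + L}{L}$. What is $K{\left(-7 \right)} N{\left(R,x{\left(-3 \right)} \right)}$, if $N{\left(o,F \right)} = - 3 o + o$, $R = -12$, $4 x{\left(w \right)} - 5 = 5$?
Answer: $-144$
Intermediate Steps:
$x{\left(w \right)} = \frac{5}{2}$ ($x{\left(w \right)} = \frac{5}{4} + \frac{1}{4} \cdot 5 = \frac{5}{4} + \frac{5}{4} = \frac{5}{2}$)
$K{\left(L \right)} = \frac{L + L^{2}}{L}$ ($K{\left(L \right)} = \frac{L^{2} + L}{L} = \frac{L + L^{2}}{L}$)
$N{\left(o,F \right)} = - 2 o$
$K{\left(-7 \right)} N{\left(R,x{\left(-3 \right)} \right)} = \left(1 - 7\right) \left(\left(-2\right) \left(-12\right)\right) = \left(-6\right) 24 = -144$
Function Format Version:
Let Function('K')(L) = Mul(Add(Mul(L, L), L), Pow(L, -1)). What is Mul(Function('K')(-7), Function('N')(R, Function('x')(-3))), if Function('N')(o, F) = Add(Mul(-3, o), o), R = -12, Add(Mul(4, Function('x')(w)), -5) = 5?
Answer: -144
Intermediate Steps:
Function('x')(w) = Rational(5, 2) (Function('x')(w) = Add(Rational(5, 4), Mul(Rational(1, 4), 5)) = Add(Rational(5, 4), Rational(5, 4)) = Rational(5, 2))
Function('K')(L) = Mul(Pow(L, -1), Add(L, Pow(L, 2))) (Function('K')(L) = Mul(Add(Pow(L, 2), L), Pow(L, -1)) = Mul(Add(L, Pow(L, 2)), Pow(L, -1)) = Mul(Pow(L, -1), Add(L, Pow(L, 2))))
Function('N')(o, F) = Mul(-2, o)
Mul(Function('K')(-7), Function('N')(R, Function('x')(-3))) = Mul(Add(1, -7), Mul(-2, -12)) = Mul(-6, 24) = -144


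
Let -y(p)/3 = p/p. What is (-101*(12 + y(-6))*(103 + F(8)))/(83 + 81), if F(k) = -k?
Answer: -86355/164 ≈ -526.55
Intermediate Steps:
y(p) = -3 (y(p) = -3*p/p = -3*1 = -3)
(-101*(12 + y(-6))*(103 + F(8)))/(83 + 81) = (-101*(12 - 3)*(103 - 1*8))/(83 + 81) = -909*(103 - 8)/164 = -909*95*(1/164) = -101*855*(1/164) = -86355*1/164 = -86355/164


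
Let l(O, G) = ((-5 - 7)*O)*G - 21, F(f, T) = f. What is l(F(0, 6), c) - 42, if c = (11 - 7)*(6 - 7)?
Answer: -63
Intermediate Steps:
c = -4 (c = 4*(-1) = -4)
l(O, G) = -21 - 12*G*O (l(O, G) = (-12*O)*G - 21 = -12*G*O - 21 = -21 - 12*G*O)
l(F(0, 6), c) - 42 = (-21 - 12*(-4)*0) - 42 = (-21 + 0) - 42 = -21 - 42 = -63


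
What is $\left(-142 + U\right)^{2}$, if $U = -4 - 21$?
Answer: $27889$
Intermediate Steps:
$U = -25$
$\left(-142 + U\right)^{2} = \left(-142 - 25\right)^{2} = \left(-167\right)^{2} = 27889$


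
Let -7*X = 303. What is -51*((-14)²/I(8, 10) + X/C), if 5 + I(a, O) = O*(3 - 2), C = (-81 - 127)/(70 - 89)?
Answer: -13086141/7280 ≈ -1797.5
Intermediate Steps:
C = 208/19 (C = -208/(-19) = -208*(-1/19) = 208/19 ≈ 10.947)
X = -303/7 (X = -⅐*303 = -303/7 ≈ -43.286)
I(a, O) = -5 + O (I(a, O) = -5 + O*(3 - 2) = -5 + O*1 = -5 + O)
-51*((-14)²/I(8, 10) + X/C) = -51*((-14)²/(-5 + 10) - 303/(7*208/19)) = -51*(196/5 - 303/7*19/208) = -51*(196*(⅕) - 5757/1456) = -51*(196/5 - 5757/1456) = -51*256591/7280 = -13086141/7280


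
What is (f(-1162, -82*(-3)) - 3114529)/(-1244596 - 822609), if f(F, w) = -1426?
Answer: 623191/413441 ≈ 1.5073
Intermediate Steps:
(f(-1162, -82*(-3)) - 3114529)/(-1244596 - 822609) = (-1426 - 3114529)/(-1244596 - 822609) = -3115955/(-2067205) = -3115955*(-1/2067205) = 623191/413441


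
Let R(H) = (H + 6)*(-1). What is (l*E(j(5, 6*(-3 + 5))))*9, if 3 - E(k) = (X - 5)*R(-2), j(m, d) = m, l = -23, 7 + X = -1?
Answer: 10143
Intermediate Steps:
R(H) = -6 - H (R(H) = (6 + H)*(-1) = -6 - H)
X = -8 (X = -7 - 1 = -8)
E(k) = -49 (E(k) = 3 - (-8 - 5)*(-6 - 1*(-2)) = 3 - (-13)*(-6 + 2) = 3 - (-13)*(-4) = 3 - 1*52 = 3 - 52 = -49)
(l*E(j(5, 6*(-3 + 5))))*9 = -23*(-49)*9 = 1127*9 = 10143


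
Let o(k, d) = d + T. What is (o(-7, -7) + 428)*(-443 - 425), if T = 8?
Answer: -372372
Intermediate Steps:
o(k, d) = 8 + d (o(k, d) = d + 8 = 8 + d)
(o(-7, -7) + 428)*(-443 - 425) = ((8 - 7) + 428)*(-443 - 425) = (1 + 428)*(-868) = 429*(-868) = -372372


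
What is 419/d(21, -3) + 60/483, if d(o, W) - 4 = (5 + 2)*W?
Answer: -67119/2737 ≈ -24.523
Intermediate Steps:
d(o, W) = 4 + 7*W (d(o, W) = 4 + (5 + 2)*W = 4 + 7*W)
419/d(21, -3) + 60/483 = 419/(4 + 7*(-3)) + 60/483 = 419/(4 - 21) + 60*(1/483) = 419/(-17) + 20/161 = 419*(-1/17) + 20/161 = -419/17 + 20/161 = -67119/2737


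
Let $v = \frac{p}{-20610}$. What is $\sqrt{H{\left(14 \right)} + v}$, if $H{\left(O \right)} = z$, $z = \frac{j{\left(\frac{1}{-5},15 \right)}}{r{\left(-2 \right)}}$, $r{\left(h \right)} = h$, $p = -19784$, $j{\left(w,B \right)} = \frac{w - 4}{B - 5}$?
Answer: $\frac{\sqrt{55216709}}{6870} \approx 1.0816$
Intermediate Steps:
$j{\left(w,B \right)} = \frac{-4 + w}{-5 + B}$
$z = \frac{21}{100}$ ($z = \frac{\frac{1}{-5 + 15} \left(-4 + \frac{1}{-5}\right)}{-2} = \frac{-4 - \frac{1}{5}}{10} \left(- \frac{1}{2}\right) = \frac{1}{10} \left(- \frac{21}{5}\right) \left(- \frac{1}{2}\right) = \left(- \frac{21}{50}\right) \left(- \frac{1}{2}\right) = \frac{21}{100} \approx 0.21$)
$H{\left(O \right)} = \frac{21}{100}$
$v = \frac{9892}{10305}$ ($v = - \frac{19784}{-20610} = \left(-19784\right) \left(- \frac{1}{20610}\right) = \frac{9892}{10305} \approx 0.95992$)
$\sqrt{H{\left(14 \right)} + v} = \sqrt{\frac{21}{100} + \frac{9892}{10305}} = \sqrt{\frac{241121}{206100}} = \frac{\sqrt{55216709}}{6870}$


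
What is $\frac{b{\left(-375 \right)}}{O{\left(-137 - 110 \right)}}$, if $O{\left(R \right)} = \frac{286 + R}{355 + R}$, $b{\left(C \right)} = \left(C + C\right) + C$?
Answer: $- \frac{40500}{13} \approx -3115.4$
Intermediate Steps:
$b{\left(C \right)} = 3 C$ ($b{\left(C \right)} = 2 C + C = 3 C$)
$O{\left(R \right)} = \frac{286 + R}{355 + R}$
$\frac{b{\left(-375 \right)}}{O{\left(-137 - 110 \right)}} = \frac{3 \left(-375\right)}{\frac{1}{355 - 247} \left(286 - 247\right)} = - \frac{1125}{\frac{1}{355 - 247} \left(286 - 247\right)} = - \frac{1125}{\frac{1}{108} \cdot 39} = - \frac{1125}{\frac{13}{36}} = \left(-1125\right) \frac{36}{13} = - \frac{40500}{13}$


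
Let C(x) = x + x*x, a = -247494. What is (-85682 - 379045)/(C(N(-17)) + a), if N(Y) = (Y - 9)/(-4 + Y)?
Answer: 204944607/109143632 ≈ 1.8778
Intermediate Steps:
N(Y) = (-9 + Y)/(-4 + Y)
C(x) = x + x²
(-85682 - 379045)/(C(N(-17)) + a) = (-85682 - 379045)/(((-9 - 17)/(-4 - 17))*(1 + (-9 - 17)/(-4 - 17)) - 247494) = -464727/((-26/(-21))*(1 - 26/(-21)) - 247494) = -464727/((-1/21*(-26))*(1 - 1/21*(-26)) - 247494) = -464727/(26*(1 + 26/21)/21 - 247494) = -464727/((26/21)*(47/21) - 247494) = -464727/(1222/441 - 247494) = -464727/(-109143632/441) = -464727*(-441/109143632) = 204944607/109143632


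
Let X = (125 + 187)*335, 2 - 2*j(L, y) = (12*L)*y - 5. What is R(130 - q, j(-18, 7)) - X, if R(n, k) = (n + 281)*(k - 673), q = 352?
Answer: -198833/2 ≈ -99417.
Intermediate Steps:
j(L, y) = 7/2 - 6*L*y (j(L, y) = 1 - ((12*L)*y - 5)/2 = 1 - (12*L*y - 5)/2 = 1 - (-5 + 12*L*y)/2 = 1 + (5/2 - 6*L*y) = 7/2 - 6*L*y)
X = 104520 (X = 312*335 = 104520)
R(n, k) = (-673 + k)*(281 + n) (R(n, k) = (281 + n)*(-673 + k) = (-673 + k)*(281 + n))
R(130 - q, j(-18, 7)) - X = (-189113 - 673*(130 - 1*352) + 281*(7/2 - 6*(-18)*7) + (7/2 - 6*(-18)*7)*(130 - 1*352)) - 1*104520 = (-189113 - 673*(130 - 352) + 281*(7/2 + 756) + (7/2 + 756)*(130 - 352)) - 104520 = (-189113 - 673*(-222) + 281*(1519/2) + (1519/2)*(-222)) - 104520 = (-189113 + 149406 + 426839/2 - 168609) - 104520 = 10207/2 - 104520 = -198833/2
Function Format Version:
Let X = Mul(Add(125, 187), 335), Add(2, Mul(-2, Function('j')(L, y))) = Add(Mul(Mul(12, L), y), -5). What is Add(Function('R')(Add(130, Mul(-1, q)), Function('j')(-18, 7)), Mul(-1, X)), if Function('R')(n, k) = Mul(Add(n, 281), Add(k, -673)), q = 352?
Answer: Rational(-198833, 2) ≈ -99417.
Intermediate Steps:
Function('j')(L, y) = Add(Rational(7, 2), Mul(-6, L, y)) (Function('j')(L, y) = Add(1, Mul(Rational(-1, 2), Add(Mul(Mul(12, L), y), -5))) = Add(1, Mul(Rational(-1, 2), Add(Mul(12, L, y), -5))) = Add(1, Mul(Rational(-1, 2), Add(-5, Mul(12, L, y)))) = Add(1, Add(Rational(5, 2), Mul(-6, L, y))) = Add(Rational(7, 2), Mul(-6, L, y)))
X = 104520 (X = Mul(312, 335) = 104520)
Function('R')(n, k) = Mul(Add(-673, k), Add(281, n)) (Function('R')(n, k) = Mul(Add(281, n), Add(-673, k)) = Mul(Add(-673, k), Add(281, n)))
Add(Function('R')(Add(130, Mul(-1, q)), Function('j')(-18, 7)), Mul(-1, X)) = Add(Add(-189113, Mul(-673, Add(130, Mul(-1, 352))), Mul(281, Add(Rational(7, 2), Mul(-6, -18, 7))), Mul(Add(Rational(7, 2), Mul(-6, -18, 7)), Add(130, Mul(-1, 352)))), Mul(-1, 104520)) = Add(Add(-189113, Mul(-673, Add(130, -352)), Mul(281, Add(Rational(7, 2), 756)), Mul(Add(Rational(7, 2), 756), Add(130, -352))), -104520) = Add(Add(-189113, Mul(-673, -222), Mul(281, Rational(1519, 2)), Mul(Rational(1519, 2), -222)), -104520) = Add(Add(-189113, 149406, Rational(426839, 2), -168609), -104520) = Add(Rational(10207, 2), -104520) = Rational(-198833, 2)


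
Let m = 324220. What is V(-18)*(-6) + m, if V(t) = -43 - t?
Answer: 324370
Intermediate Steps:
V(-18)*(-6) + m = (-43 - 1*(-18))*(-6) + 324220 = (-43 + 18)*(-6) + 324220 = -25*(-6) + 324220 = 150 + 324220 = 324370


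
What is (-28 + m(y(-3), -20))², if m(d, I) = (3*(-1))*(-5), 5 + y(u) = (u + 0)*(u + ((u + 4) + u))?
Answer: 169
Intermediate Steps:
y(u) = -5 + u*(4 + 3*u) (y(u) = -5 + (u + 0)*(u + ((u + 4) + u)) = -5 + u*(u + ((4 + u) + u)) = -5 + u*(u + (4 + 2*u)) = -5 + u*(4 + 3*u))
m(d, I) = 15 (m(d, I) = -3*(-5) = 15)
(-28 + m(y(-3), -20))² = (-28 + 15)² = (-13)² = 169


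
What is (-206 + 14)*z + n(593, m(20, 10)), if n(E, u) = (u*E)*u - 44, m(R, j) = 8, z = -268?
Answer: 89364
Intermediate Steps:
n(E, u) = -44 + E*u² (n(E, u) = (E*u)*u - 44 = E*u² - 44 = -44 + E*u²)
(-206 + 14)*z + n(593, m(20, 10)) = (-206 + 14)*(-268) + (-44 + 593*8²) = -192*(-268) + (-44 + 593*64) = 51456 + (-44 + 37952) = 51456 + 37908 = 89364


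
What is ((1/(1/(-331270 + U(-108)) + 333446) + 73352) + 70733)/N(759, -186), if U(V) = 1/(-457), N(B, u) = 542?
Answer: 3636742885008052678/13680221005887759 ≈ 265.84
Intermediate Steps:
U(V) = -1/457
((1/(1/(-331270 + U(-108)) + 333446) + 73352) + 70733)/N(759, -186) = ((1/(1/(-331270 - 1/457) + 333446) + 73352) + 70733)/542 = ((1/(1/(-151390391/457) + 333446) + 73352) + 70733)*(1/542) = ((1/(-457/151390391 + 333446) + 73352) + 70733)*(1/542) = ((1/(50480520316929/151390391) + 73352) + 70733)*(1/542) = ((151390391/50480520316929 + 73352) + 70733)*(1/542) = (3702847126438766399/50480520316929 + 70733)*(1/542) = (7273485770016105356/50480520316929)*(1/542) = 3636742885008052678/13680221005887759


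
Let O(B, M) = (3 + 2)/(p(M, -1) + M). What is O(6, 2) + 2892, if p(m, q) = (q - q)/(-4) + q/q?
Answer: 8681/3 ≈ 2893.7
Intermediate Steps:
p(m, q) = 1 (p(m, q) = 0*(-¼) + 1 = 0 + 1 = 1)
O(B, M) = 5/(1 + M) (O(B, M) = (3 + 2)/(1 + M) = 5/(1 + M))
O(6, 2) + 2892 = 5/(1 + 2) + 2892 = 5/3 + 2892 = 8681/3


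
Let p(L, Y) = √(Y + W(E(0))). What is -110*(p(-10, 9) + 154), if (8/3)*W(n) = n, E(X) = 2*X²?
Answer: -17270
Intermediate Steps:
W(n) = 3*n/8
p(L, Y) = √Y (p(L, Y) = √(Y + 3*(2*0²)/8) = √(Y + 3*(2*0)/8) = √(Y + (3/8)*0) = √(Y + 0) = √Y)
-110*(p(-10, 9) + 154) = -110*(√9 + 154) = -110*(3 + 154) = -110*157 = -17270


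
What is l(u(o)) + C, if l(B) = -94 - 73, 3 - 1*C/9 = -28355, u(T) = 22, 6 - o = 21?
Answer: 255055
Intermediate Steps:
o = -15 (o = 6 - 1*21 = 6 - 21 = -15)
C = 255222 (C = 27 - 9*(-28355) = 27 + 255195 = 255222)
l(B) = -167
l(u(o)) + C = -167 + 255222 = 255055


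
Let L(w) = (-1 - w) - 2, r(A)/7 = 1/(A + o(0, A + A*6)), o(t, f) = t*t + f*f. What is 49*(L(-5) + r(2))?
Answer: 19747/198 ≈ 99.732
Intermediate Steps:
o(t, f) = f**2 + t**2 (o(t, f) = t**2 + f**2 = f**2 + t**2)
r(A) = 7/(A + 49*A**2) (r(A) = 7/(A + ((A + A*6)**2 + 0**2)) = 7/(A + ((A + 6*A)**2 + 0)) = 7/(A + ((7*A)**2 + 0)) = 7/(A + (49*A**2 + 0)) = 7/(A + 49*A**2))
L(w) = -3 - w
49*(L(-5) + r(2)) = 49*((-3 - 1*(-5)) + 7/(2*(1 + 49*2))) = 49*((-3 + 5) + 7*(1/2)/(1 + 98)) = 49*(2 + 7*(1/2)/99) = 49*(2 + 7*(1/2)*(1/99)) = 49*(2 + 7/198) = 49*(403/198) = 19747/198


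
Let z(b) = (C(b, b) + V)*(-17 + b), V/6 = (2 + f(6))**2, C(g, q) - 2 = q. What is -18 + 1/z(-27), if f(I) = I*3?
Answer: -1881001/104500 ≈ -18.000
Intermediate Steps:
f(I) = 3*I
C(g, q) = 2 + q
V = 2400 (V = 6*(2 + 3*6)**2 = 6*(2 + 18)**2 = 6*20**2 = 6*400 = 2400)
z(b) = (-17 + b)*(2402 + b) (z(b) = ((2 + b) + 2400)*(-17 + b) = (2402 + b)*(-17 + b) = (-17 + b)*(2402 + b))
-18 + 1/z(-27) = -18 + 1/(-40834 + (-27)**2 + 2385*(-27)) = -18 + 1/(-40834 + 729 - 64395) = -18 + 1/(-104500) = -18 - 1/104500 = -1881001/104500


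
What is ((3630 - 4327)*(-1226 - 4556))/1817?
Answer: 4030054/1817 ≈ 2218.0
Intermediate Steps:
((3630 - 4327)*(-1226 - 4556))/1817 = -697*(-5782)*(1/1817) = 4030054*(1/1817) = 4030054/1817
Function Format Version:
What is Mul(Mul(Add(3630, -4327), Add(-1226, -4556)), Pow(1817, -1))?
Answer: Rational(4030054, 1817) ≈ 2218.0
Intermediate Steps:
Mul(Mul(Add(3630, -4327), Add(-1226, -4556)), Pow(1817, -1)) = Mul(Mul(-697, -5782), Rational(1, 1817)) = Mul(4030054, Rational(1, 1817)) = Rational(4030054, 1817)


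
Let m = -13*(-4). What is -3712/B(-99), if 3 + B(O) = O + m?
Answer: 1856/25 ≈ 74.240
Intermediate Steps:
m = 52
B(O) = 49 + O (B(O) = -3 + (O + 52) = -3 + (52 + O) = 49 + O)
-3712/B(-99) = -3712/(49 - 99) = -3712/(-50) = -3712*(-1/50) = 1856/25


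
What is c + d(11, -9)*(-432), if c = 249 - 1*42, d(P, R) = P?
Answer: -4545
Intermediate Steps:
c = 207 (c = 249 - 42 = 207)
c + d(11, -9)*(-432) = 207 + 11*(-432) = 207 - 4752 = -4545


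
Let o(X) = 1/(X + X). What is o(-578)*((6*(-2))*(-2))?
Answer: -6/289 ≈ -0.020761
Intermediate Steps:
o(X) = 1/(2*X)
o(-578)*((6*(-2))*(-2)) = ((1/2)/(-578))*((6*(-2))*(-2)) = ((1/2)*(-1/578))*(-12*(-2)) = -1/1156*24 = -6/289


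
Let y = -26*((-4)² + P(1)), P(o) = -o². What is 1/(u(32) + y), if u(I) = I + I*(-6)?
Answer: -1/550 ≈ -0.0018182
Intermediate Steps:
u(I) = -5*I (u(I) = I - 6*I = -5*I)
y = -390 (y = -26*((-4)² - 1*1²) = -26*(16 - 1*1) = -26*(16 - 1) = -26*15 = -390)
1/(u(32) + y) = 1/(-5*32 - 390) = 1/(-160 - 390) = 1/(-550) = -1/550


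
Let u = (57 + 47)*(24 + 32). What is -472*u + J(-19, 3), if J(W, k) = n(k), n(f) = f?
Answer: -2748925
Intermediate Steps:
u = 5824 (u = 104*56 = 5824)
J(W, k) = k
-472*u + J(-19, 3) = -472*5824 + 3 = -2748928 + 3 = -2748925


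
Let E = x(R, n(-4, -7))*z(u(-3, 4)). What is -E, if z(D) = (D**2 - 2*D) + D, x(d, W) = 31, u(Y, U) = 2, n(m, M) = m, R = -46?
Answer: -62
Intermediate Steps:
z(D) = D**2 - D
E = 62 (E = 31*(2*(-1 + 2)) = 31*(2*1) = 31*2 = 62)
-E = -1*62 = -62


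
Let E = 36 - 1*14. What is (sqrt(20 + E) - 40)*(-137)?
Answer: 5480 - 137*sqrt(42) ≈ 4592.1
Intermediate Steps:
E = 22 (E = 36 - 14 = 22)
(sqrt(20 + E) - 40)*(-137) = (sqrt(20 + 22) - 40)*(-137) = (sqrt(42) - 40)*(-137) = (-40 + sqrt(42))*(-137) = 5480 - 137*sqrt(42)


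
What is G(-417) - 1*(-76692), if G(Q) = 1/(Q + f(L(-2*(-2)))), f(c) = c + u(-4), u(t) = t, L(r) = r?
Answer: 31980563/417 ≈ 76692.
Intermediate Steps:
f(c) = -4 + c (f(c) = c - 4 = -4 + c)
G(Q) = 1/Q (G(Q) = 1/(Q + (-4 - 2*(-2))) = 1/(Q + (-4 + 4)) = 1/(Q + 0) = 1/Q)
G(-417) - 1*(-76692) = 1/(-417) - 1*(-76692) = -1/417 + 76692 = 31980563/417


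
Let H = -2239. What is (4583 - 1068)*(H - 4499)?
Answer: -23684070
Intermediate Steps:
(4583 - 1068)*(H - 4499) = (4583 - 1068)*(-2239 - 4499) = 3515*(-6738) = -23684070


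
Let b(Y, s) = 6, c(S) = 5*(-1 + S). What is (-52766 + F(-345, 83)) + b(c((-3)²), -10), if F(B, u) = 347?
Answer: -52413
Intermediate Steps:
c(S) = -5 + 5*S
(-52766 + F(-345, 83)) + b(c((-3)²), -10) = (-52766 + 347) + 6 = -52419 + 6 = -52413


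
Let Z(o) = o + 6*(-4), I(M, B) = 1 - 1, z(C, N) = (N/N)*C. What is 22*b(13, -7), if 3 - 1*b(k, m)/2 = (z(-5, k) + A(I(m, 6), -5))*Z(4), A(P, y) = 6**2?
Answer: 27412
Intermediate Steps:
z(C, N) = C (z(C, N) = 1*C = C)
I(M, B) = 0
A(P, y) = 36
Z(o) = -24 + o (Z(o) = o - 24 = -24 + o)
b(k, m) = 1246 (b(k, m) = 6 - 2*(-5 + 36)*(-24 + 4) = 6 - 62*(-20) = 6 - 2*(-620) = 6 + 1240 = 1246)
22*b(13, -7) = 22*1246 = 27412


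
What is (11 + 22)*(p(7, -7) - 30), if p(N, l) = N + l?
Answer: -990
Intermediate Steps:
(11 + 22)*(p(7, -7) - 30) = (11 + 22)*((7 - 7) - 30) = 33*(0 - 30) = 33*(-30) = -990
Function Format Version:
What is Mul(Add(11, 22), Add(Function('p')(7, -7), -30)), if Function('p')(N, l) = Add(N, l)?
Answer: -990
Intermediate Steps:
Mul(Add(11, 22), Add(Function('p')(7, -7), -30)) = Mul(Add(11, 22), Add(Add(7, -7), -30)) = Mul(33, Add(0, -30)) = Mul(33, -30) = -990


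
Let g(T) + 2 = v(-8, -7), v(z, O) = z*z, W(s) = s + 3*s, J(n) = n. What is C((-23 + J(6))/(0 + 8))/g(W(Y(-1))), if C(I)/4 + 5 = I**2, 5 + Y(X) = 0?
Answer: -1/32 ≈ -0.031250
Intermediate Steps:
Y(X) = -5 (Y(X) = -5 + 0 = -5)
W(s) = 4*s
v(z, O) = z**2
g(T) = 62 (g(T) = -2 + (-8)**2 = -2 + 64 = 62)
C(I) = -20 + 4*I**2
C((-23 + J(6))/(0 + 8))/g(W(Y(-1))) = (-20 + 4*((-23 + 6)/(0 + 8))**2)/62 = (-20 + 4*(-17/8)**2)*(1/62) = (-20 + 4*(289/64))*(1/62) = (-20 + 289/16)*(1/62) = -31/16*1/62 = -1/32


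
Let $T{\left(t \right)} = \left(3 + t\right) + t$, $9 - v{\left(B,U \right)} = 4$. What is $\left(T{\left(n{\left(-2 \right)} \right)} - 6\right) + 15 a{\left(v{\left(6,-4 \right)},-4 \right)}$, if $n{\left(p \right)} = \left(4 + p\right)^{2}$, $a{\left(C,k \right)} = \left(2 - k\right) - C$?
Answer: $20$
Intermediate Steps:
$v{\left(B,U \right)} = 5$ ($v{\left(B,U \right)} = 9 - 4 = 5$)
$a{\left(C,k \right)} = 2 - C - k$
$T{\left(t \right)} = 3 + 2 t$
$\left(T{\left(n{\left(-2 \right)} \right)} - 6\right) + 15 a{\left(v{\left(6,-4 \right)},-4 \right)} = \left(\left(3 + 2 \left(4 - 2\right)^{2}\right) - 6\right) + 15 \left(2 - 5 - -4\right) = \left(\left(3 + 2 \cdot 2^{2}\right) - 6\right) + 15 \left(2 - 5 + 4\right) = \left(\left(3 + 2 \cdot 4\right) - 6\right) + 15 \cdot 1 = \left(\left(3 + 8\right) - 6\right) + 15 = \left(11 - 6\right) + 15 = 5 + 15 = 20$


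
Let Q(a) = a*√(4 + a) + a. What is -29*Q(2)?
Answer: -58 - 58*√6 ≈ -200.07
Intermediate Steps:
Q(a) = a + a*√(4 + a)
-29*Q(2) = -58*(1 + √(4 + 2)) = -58*(1 + √6) = -29*(2 + 2*√6) = -58 - 58*√6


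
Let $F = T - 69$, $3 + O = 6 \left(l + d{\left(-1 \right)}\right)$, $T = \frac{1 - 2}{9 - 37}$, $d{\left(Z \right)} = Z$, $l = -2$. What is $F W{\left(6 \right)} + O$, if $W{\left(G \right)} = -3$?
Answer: $\frac{5205}{28} \approx 185.89$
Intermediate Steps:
$T = \frac{1}{28}$ ($T = - \frac{1}{-28} = \left(-1\right) \left(- \frac{1}{28}\right) = \frac{1}{28} \approx 0.035714$)
$O = -21$ ($O = -3 + 6 \left(-2 - 1\right) = -3 + 6 \left(-3\right) = -3 - 18 = -21$)
$F = - \frac{1931}{28}$ ($F = \frac{1}{28} - 69 = - \frac{1931}{28} \approx -68.964$)
$F W{\left(6 \right)} + O = \left(- \frac{1931}{28}\right) \left(-3\right) - 21 = \frac{5793}{28} - 21 = \frac{5205}{28}$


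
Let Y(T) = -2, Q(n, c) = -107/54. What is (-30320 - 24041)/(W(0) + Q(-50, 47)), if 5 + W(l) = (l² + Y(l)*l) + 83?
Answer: -2935494/4105 ≈ -715.10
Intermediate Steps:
Q(n, c) = -107/54 (Q(n, c) = -107*1/54 = -107/54)
W(l) = 78 + l² - 2*l (W(l) = -5 + ((l² - 2*l) + 83) = -5 + (83 + l² - 2*l) = 78 + l² - 2*l)
(-30320 - 24041)/(W(0) + Q(-50, 47)) = (-30320 - 24041)/((78 + 0² - 2*0) - 107/54) = -54361/((78 + 0 + 0) - 107/54) = -54361/(78 - 107/54) = -54361/4105/54 = -54361*54/4105 = -2935494/4105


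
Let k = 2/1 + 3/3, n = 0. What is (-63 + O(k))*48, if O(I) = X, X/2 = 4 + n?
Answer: -2640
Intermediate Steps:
k = 3 (k = 2*1 + 3*(⅓) = 2 + 1 = 3)
X = 8 (X = 2*(4 + 0) = 2*4 = 8)
O(I) = 8
(-63 + O(k))*48 = (-63 + 8)*48 = -55*48 = -2640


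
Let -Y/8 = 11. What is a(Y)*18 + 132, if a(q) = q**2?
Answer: 139524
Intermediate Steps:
Y = -88 (Y = -8*11 = -88)
a(Y)*18 + 132 = (-88)**2*18 + 132 = 7744*18 + 132 = 139392 + 132 = 139524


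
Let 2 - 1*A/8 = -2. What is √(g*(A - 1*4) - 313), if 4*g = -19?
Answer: I*√446 ≈ 21.119*I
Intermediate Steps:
A = 32 (A = 16 - 8*(-2) = 16 + 16 = 32)
g = -19/4 (g = (¼)*(-19) = -19/4 ≈ -4.7500)
√(g*(A - 1*4) - 313) = √(-19*(32 - 1*4)/4 - 313) = √(-19*(32 - 4)/4 - 313) = √(-19/4*28 - 313) = √(-133 - 313) = √(-446) = I*√446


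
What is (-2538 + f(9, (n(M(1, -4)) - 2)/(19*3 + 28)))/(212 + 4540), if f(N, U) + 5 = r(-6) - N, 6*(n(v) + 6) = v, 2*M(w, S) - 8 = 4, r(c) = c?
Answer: -1279/2376 ≈ -0.53830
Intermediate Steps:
M(w, S) = 6 (M(w, S) = 4 + (½)*4 = 4 + 2 = 6)
n(v) = -6 + v/6
f(N, U) = -11 - N (f(N, U) = -5 + (-6 - N) = -11 - N)
(-2538 + f(9, (n(M(1, -4)) - 2)/(19*3 + 28)))/(212 + 4540) = (-2538 + (-11 - 1*9))/(212 + 4540) = (-2538 + (-11 - 9))/4752 = (-2538 - 20)*(1/4752) = -2558*1/4752 = -1279/2376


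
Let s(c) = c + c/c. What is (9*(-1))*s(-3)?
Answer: 18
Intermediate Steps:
s(c) = 1 + c (s(c) = c + 1 = 1 + c)
(9*(-1))*s(-3) = (9*(-1))*(1 - 3) = -9*(-2) = 18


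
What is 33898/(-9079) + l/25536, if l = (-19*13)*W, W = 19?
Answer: -6828775/1743168 ≈ -3.9174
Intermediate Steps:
l = -4693 (l = -19*13*19 = -247*19 = -4693)
33898/(-9079) + l/25536 = 33898/(-9079) - 4693/25536 = 33898*(-1/9079) - 4693*1/25536 = -33898/9079 - 247/1344 = -6828775/1743168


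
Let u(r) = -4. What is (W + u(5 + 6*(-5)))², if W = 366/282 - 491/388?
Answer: 5234956609/332551696 ≈ 15.742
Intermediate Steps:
W = 591/18236 (W = 366*(1/282) - 491*1/388 = 61/47 - 491/388 = 591/18236 ≈ 0.032408)
(W + u(5 + 6*(-5)))² = (591/18236 - 4)² = (-72353/18236)² = 5234956609/332551696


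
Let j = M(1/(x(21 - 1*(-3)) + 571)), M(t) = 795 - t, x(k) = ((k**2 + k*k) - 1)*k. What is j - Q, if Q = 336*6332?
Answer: -59963913616/28195 ≈ -2.1268e+6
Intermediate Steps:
Q = 2127552
x(k) = k*(-1 + 2*k**2) (x(k) = ((k**2 + k**2) - 1)*k = (2*k**2 - 1)*k = (-1 + 2*k**2)*k = k*(-1 + 2*k**2))
j = 22415024/28195 (j = 795 - 1/((-(21 - 1*(-3)) + 2*(21 - 1*(-3))**3) + 571) = 795 - 1/((-(21 + 3) + 2*(21 + 3)**3) + 571) = 795 - 1/((-1*24 + 2*24**3) + 571) = 795 - 1/((-24 + 2*13824) + 571) = 795 - 1/((-24 + 27648) + 571) = 795 - 1/(27624 + 571) = 795 - 1/28195 = 22415024/28195 ≈ 795.00)
j - Q = 22415024/28195 - 1*2127552 = 22415024/28195 - 2127552 = -59963913616/28195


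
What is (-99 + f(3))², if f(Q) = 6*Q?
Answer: 6561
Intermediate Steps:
(-99 + f(3))² = (-99 + 6*3)² = (-99 + 18)² = (-81)² = 6561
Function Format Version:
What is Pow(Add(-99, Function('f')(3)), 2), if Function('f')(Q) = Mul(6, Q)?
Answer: 6561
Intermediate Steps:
Pow(Add(-99, Function('f')(3)), 2) = Pow(Add(-99, Mul(6, 3)), 2) = Pow(Add(-99, 18), 2) = Pow(-81, 2) = 6561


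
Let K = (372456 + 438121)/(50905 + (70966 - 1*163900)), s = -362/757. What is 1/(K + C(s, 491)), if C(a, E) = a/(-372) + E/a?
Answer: -535557936849/560217444329264 ≈ -0.00095598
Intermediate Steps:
s = -362/757 (s = -362*1/757 = -362/757 ≈ -0.47820)
C(a, E) = -a/372 + E/a (C(a, E) = a*(-1/372) + E/a = -a/372 + E/a)
K = -810577/42029 (K = 810577/(50905 + (70966 - 163900)) = 810577/(50905 - 92934) = 810577/(-42029) = 810577*(-1/42029) = -810577/42029 ≈ -19.286)
1/(K + C(s, 491)) = 1/(-810577/42029 + (-1/372*(-362/757) + 491/(-362/757))) = 1/(-810577/42029 + (181/140802 + 491*(-757/362))) = 1/(-810577/42029 + (181/140802 - 371687/362)) = 1/(-810577/42029 - 13083551863/12742581) = 1/(-560217444329264/535557936849) = -535557936849/560217444329264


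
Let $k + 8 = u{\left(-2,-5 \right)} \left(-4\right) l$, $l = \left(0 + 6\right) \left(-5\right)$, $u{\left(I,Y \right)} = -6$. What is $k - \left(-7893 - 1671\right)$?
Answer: $8836$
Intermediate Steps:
$l = -30$ ($l = 6 \left(-5\right) = -30$)
$k = -728$ ($k = -8 + \left(-6\right) \left(-4\right) \left(-30\right) = -8 + 24 \left(-30\right) = -8 - 720 = -728$)
$k - \left(-7893 - 1671\right) = -728 - \left(-7893 - 1671\right) = -728 - -9564 = -728 + 9564 = 8836$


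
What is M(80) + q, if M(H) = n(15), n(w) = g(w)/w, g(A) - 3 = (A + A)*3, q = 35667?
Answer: 178366/5 ≈ 35673.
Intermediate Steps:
g(A) = 3 + 6*A (g(A) = 3 + (A + A)*3 = 3 + (2*A)*3 = 3 + 6*A)
n(w) = (3 + 6*w)/w
M(H) = 31/5 (M(H) = 6 + 3/15 = 6 + 3*(1/15) = 6 + 1/5 = 31/5)
M(80) + q = 31/5 + 35667 = 178366/5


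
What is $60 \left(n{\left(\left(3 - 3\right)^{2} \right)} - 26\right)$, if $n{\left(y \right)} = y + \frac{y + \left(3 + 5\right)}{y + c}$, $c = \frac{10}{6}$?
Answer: $-1272$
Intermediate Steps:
$c = \frac{5}{3}$ ($c = 10 \cdot \frac{1}{6} = \frac{5}{3} \approx 1.6667$)
$n{\left(y \right)} = y + \frac{8 + y}{\frac{5}{3} + y}$ ($n{\left(y \right)} = y + \frac{y + \left(3 + 5\right)}{y + \frac{5}{3}} = y + \frac{y + 8}{\frac{5}{3} + y} = y + \frac{8 + y}{\frac{5}{3} + y}$)
$60 \left(n{\left(\left(3 - 3\right)^{2} \right)} - 26\right) = 60 \left(\frac{24 + 3 \left(\left(3 - 3\right)^{2}\right)^{2} + 8 \left(3 - 3\right)^{2}}{5 + 3 \left(3 - 3\right)^{2}} - 26\right) = 60 \left(\frac{24 + 3 \left(0^{2}\right)^{2} + 8 \cdot 0^{2}}{5 + 3 \cdot 0^{2}} - 26\right) = 60 \left(\frac{24 + 3 \cdot 0^{2} + 8 \cdot 0}{5 + 3 \cdot 0} - 26\right) = 60 \left(\frac{24 + 3 \cdot 0 + 0}{5 + 0} - 26\right) = 60 \left(\frac{24 + 0 + 0}{5} - 26\right) = 60 \left(\frac{1}{5} \cdot 24 - 26\right) = 60 \left(\frac{24}{5} - 26\right) = 60 \left(- \frac{106}{5}\right) = -1272$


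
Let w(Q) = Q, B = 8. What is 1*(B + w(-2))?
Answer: 6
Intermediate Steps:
1*(B + w(-2)) = 1*(8 - 2) = 1*6 = 6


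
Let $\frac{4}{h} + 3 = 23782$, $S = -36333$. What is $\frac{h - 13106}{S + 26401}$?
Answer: $\frac{11986445}{9083578} \approx 1.3196$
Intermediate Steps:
$h = \frac{4}{23779}$ ($h = \frac{4}{-3 + 23782} = \frac{4}{23779} \approx 0.00016822$)
$\frac{h - 13106}{S + 26401} = \frac{\frac{4}{23779} - 13106}{-36333 + 26401} = - \frac{311647570}{23779 \left(-9932\right)} = \left(- \frac{311647570}{23779}\right) \left(- \frac{1}{9932}\right) = \frac{11986445}{9083578}$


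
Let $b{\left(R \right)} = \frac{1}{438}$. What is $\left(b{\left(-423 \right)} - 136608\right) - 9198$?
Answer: $- \frac{63863027}{438} \approx -1.4581 \cdot 10^{5}$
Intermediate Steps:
$b{\left(R \right)} = \frac{1}{438}$
$\left(b{\left(-423 \right)} - 136608\right) - 9198 = \left(\frac{1}{438} - 136608\right) - 9198 = - \frac{59834303}{438} - 9198 = - \frac{63863027}{438}$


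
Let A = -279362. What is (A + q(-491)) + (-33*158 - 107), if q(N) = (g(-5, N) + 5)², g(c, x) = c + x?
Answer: -43602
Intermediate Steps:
q(N) = N² (q(N) = ((-5 + N) + 5)² = N²)
(A + q(-491)) + (-33*158 - 107) = (-279362 + (-491)²) + (-33*158 - 107) = (-279362 + 241081) + (-5214 - 107) = -38281 - 5321 = -43602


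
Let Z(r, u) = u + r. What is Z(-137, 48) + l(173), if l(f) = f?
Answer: 84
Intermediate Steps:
Z(r, u) = r + u
Z(-137, 48) + l(173) = (-137 + 48) + 173 = -89 + 173 = 84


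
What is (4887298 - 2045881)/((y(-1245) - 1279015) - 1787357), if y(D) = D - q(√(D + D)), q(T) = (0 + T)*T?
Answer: -947139/1021709 ≈ -0.92701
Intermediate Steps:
q(T) = T² (q(T) = T*T = T²)
y(D) = -D (y(D) = D - (√(D + D))² = D - (√(2*D))² = D - (√2*√D)² = D - 2*D = -D)
(4887298 - 2045881)/((y(-1245) - 1279015) - 1787357) = (4887298 - 2045881)/((-1*(-1245) - 1279015) - 1787357) = 2841417/((1245 - 1279015) - 1787357) = 2841417/(-1277770 - 1787357) = 2841417/(-3065127) = 2841417*(-1/3065127) = -947139/1021709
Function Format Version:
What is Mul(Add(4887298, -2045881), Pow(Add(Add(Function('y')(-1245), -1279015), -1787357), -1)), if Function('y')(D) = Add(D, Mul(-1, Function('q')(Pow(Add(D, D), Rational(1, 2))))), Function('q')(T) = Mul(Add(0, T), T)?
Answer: Rational(-947139, 1021709) ≈ -0.92701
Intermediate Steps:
Function('q')(T) = Pow(T, 2) (Function('q')(T) = Mul(T, T) = Pow(T, 2))
Function('y')(D) = Mul(-1, D) (Function('y')(D) = Add(D, Mul(-1, Pow(Pow(Add(D, D), Rational(1, 2)), 2))) = Add(D, Mul(-1, Pow(Pow(Mul(2, D), Rational(1, 2)), 2))) = Add(D, Mul(-1, Pow(Mul(Pow(2, Rational(1, 2)), Pow(D, Rational(1, 2))), 2))) = Add(D, Mul(-1, Mul(2, D))) = Add(D, Mul(-2, D)) = Mul(-1, D))
Mul(Add(4887298, -2045881), Pow(Add(Add(Function('y')(-1245), -1279015), -1787357), -1)) = Mul(Add(4887298, -2045881), Pow(Add(Add(Mul(-1, -1245), -1279015), -1787357), -1)) = Mul(2841417, Pow(Add(Add(1245, -1279015), -1787357), -1)) = Mul(2841417, Pow(Add(-1277770, -1787357), -1)) = Mul(2841417, Pow(-3065127, -1)) = Mul(2841417, Rational(-1, 3065127)) = Rational(-947139, 1021709)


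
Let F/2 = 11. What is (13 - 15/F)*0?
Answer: 0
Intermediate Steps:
F = 22 (F = 2*11 = 22)
(13 - 15/F)*0 = (13 - 15/22)*0 = (271/22)*0 = 0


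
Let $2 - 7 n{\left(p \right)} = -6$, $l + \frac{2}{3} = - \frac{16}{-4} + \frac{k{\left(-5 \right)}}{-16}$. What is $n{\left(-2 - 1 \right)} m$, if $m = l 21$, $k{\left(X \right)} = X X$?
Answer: $\frac{85}{2} \approx 42.5$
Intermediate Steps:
$k{\left(X \right)} = X^{2}$
$l = \frac{85}{48}$ ($l = - \frac{2}{3} + \left(- \frac{16}{-4} + \frac{\left(-5\right)^{2}}{-16}\right) = - \frac{2}{3} + \left(\left(-16\right) \left(- \frac{1}{4}\right) + 25 \left(- \frac{1}{16}\right)\right) = - \frac{2}{3} + \left(4 - \frac{25}{16}\right) = - \frac{2}{3} + \frac{39}{16} = \frac{85}{48} \approx 1.7708$)
$n{\left(p \right)} = \frac{8}{7}$ ($n{\left(p \right)} = \frac{2}{7} - - \frac{6}{7} = \frac{2}{7} + \frac{6}{7} = \frac{8}{7}$)
$m = \frac{595}{16}$ ($m = \frac{85}{48} \cdot 21 = \frac{595}{16} \approx 37.188$)
$n{\left(-2 - 1 \right)} m = \frac{8}{7} \cdot \frac{595}{16} = \frac{85}{2}$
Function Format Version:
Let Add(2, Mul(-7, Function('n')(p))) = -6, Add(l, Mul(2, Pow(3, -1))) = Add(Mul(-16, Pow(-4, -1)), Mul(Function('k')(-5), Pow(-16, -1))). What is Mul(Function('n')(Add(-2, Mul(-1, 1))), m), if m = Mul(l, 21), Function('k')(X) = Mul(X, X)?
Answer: Rational(85, 2) ≈ 42.500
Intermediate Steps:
Function('k')(X) = Pow(X, 2)
l = Rational(85, 48) (l = Add(Rational(-2, 3), Add(Mul(-16, Pow(-4, -1)), Mul(Pow(-5, 2), Pow(-16, -1)))) = Add(Rational(-2, 3), Add(Mul(-16, Rational(-1, 4)), Mul(25, Rational(-1, 16)))) = Add(Rational(-2, 3), Add(4, Rational(-25, 16))) = Add(Rational(-2, 3), Rational(39, 16)) = Rational(85, 48) ≈ 1.7708)
Function('n')(p) = Rational(8, 7) (Function('n')(p) = Add(Rational(2, 7), Mul(Rational(-1, 7), -6)) = Add(Rational(2, 7), Rational(6, 7)) = Rational(8, 7))
m = Rational(595, 16) (m = Mul(Rational(85, 48), 21) = Rational(595, 16) ≈ 37.188)
Mul(Function('n')(Add(-2, Mul(-1, 1))), m) = Mul(Rational(8, 7), Rational(595, 16)) = Rational(85, 2)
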